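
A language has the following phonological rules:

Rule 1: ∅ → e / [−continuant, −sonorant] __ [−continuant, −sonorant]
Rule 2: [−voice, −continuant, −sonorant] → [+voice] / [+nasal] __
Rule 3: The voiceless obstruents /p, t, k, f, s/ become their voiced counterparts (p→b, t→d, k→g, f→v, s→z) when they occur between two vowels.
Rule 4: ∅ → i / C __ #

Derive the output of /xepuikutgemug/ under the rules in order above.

Rule 1 (stop-cluster e-epenthesis): /t/ and /g/ form a stop–stop cluster, so [e] is inserted between them. /xepuikutgemug/ → xepuikutegemug.
Rule 2 (post-nasal voicing): no segment meets the environment; /xepuikutegemug/ is unchanged.
Rule 3 (intervocalic voicing): /p/ is a voiceless obstruent between vowels /e/ and /u/, so it voices to [b]. /k/ is a voiceless obstruent between vowels /i/ and /u/, so it voices to [g]. /t/ is a voiceless obstruent between vowels /u/ and /e/, so it voices to [d]. /xepuikutegemug/ → xebuigudegemug.
Rule 4 (final i-epenthesis): the form ends in the consonant /g/, so [i] is inserted word-finally. /xebuigudegemug/ → xebuigudegemugi.

xebuigudegemugi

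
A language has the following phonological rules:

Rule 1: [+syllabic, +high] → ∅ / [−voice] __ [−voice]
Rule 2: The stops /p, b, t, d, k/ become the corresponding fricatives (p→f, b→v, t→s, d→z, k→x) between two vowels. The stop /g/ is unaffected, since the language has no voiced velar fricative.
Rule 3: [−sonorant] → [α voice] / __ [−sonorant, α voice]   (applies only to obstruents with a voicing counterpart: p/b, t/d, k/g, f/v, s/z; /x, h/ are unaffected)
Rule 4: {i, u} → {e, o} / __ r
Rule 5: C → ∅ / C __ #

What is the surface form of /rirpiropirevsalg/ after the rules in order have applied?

Rule 1 (high vowel syncope): no segment meets the environment; /rirpiropirevsalg/ is unchanged.
Rule 2 (intervocalic spirantization): /p/ is a stop between vowels /o/ and /i/, so it spirantizes to the fricative [f]. /rirpiropirevsalg/ → rirpirofirevsalg.
Rule 3 (regressive voicing assimilation): /v/ precedes the voiceless obstruent /s/, so it devoices to [f] by assimilation. /rirpirofirevsalg/ → rirpirofirefsalg.
Rule 4 (pre-rhotic lowering): /i/ is a high vowel immediately before /r/, so it lowers to [e]. /i/ is a high vowel immediately before /r/, so it lowers to [e]. /i/ is a high vowel immediately before /r/, so it lowers to [e]. /rirpirofirefsalg/ → rerperoferefsalg.
Rule 5 (final cluster simplification): /g/ is the second consonant of a word-final cluster /lg/, so it deletes. /rerperoferefsalg/ → rerperoferefsal.

rerperoferefsal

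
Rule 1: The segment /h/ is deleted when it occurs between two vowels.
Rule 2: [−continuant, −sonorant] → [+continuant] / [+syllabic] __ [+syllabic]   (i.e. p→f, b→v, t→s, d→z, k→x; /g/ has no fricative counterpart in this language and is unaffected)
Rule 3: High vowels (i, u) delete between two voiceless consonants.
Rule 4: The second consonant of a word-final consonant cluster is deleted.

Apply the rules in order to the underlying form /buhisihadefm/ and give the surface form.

buisiazef

Rule 1 (intervocalic h-deletion): /h/ occurs between vowels /u/ and /i/, so it deletes. /h/ occurs between vowels /i/ and /a/, so it deletes. /buhisihadefm/ → buisiadefm.
Rule 2 (intervocalic spirantization): /d/ is a stop between vowels /a/ and /e/, so it spirantizes to the fricative [z]. /buisiadefm/ → buisiazefm.
Rule 3 (high vowel syncope): no segment meets the environment; /buisiazefm/ is unchanged.
Rule 4 (final cluster simplification): /m/ is the second consonant of a word-final cluster /fm/, so it deletes. /buisiazefm/ → buisiazef.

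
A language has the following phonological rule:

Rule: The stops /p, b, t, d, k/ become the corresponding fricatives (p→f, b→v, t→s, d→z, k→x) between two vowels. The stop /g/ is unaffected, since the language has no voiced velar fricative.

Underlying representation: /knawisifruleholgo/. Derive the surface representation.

knawisifruleholgo

No segment of /knawisifruleholgo/ meets the structural description of the rule, so the form surfaces unchanged.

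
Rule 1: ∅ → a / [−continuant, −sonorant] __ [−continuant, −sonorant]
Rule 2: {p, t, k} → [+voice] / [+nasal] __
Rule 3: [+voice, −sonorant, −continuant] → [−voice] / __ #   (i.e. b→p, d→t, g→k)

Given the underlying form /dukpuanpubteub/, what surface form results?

dukapuanbubateup

Rule 1 (stop-cluster a-epenthesis): /k/ and /p/ form a stop–stop cluster, so [a] is inserted between them. /b/ and /t/ form a stop–stop cluster, so [a] is inserted between them. /dukpuanpubteub/ → dukapuanpubateub.
Rule 2 (post-nasal voicing): /p/ is a voiceless stop immediately after the nasal /n/, so it voices to [b]. /dukapuanpubateub/ → dukapuanbubateub.
Rule 3 (final devoicing): /b/ is a voiced stop in word-final position, so it devoices to [p]. /dukapuanbubateub/ → dukapuanbubateup.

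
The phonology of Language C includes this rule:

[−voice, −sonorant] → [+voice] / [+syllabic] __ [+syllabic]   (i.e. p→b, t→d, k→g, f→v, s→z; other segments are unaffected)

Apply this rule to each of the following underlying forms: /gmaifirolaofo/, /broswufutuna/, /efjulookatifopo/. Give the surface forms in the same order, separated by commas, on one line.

/gmaifirolaofo/: /f/ is a voiceless obstruent between vowels /i/ and /i/, so it voices to [v]. /f/ is a voiceless obstruent between vowels /o/ and /o/, so it voices to [v]. → [gmaivirolaovo].
/broswufutuna/: /f/ is a voiceless obstruent between vowels /u/ and /u/, so it voices to [v]. /t/ is a voiceless obstruent between vowels /u/ and /u/, so it voices to [d]. → [broswuvuduna].
/efjulookatifopo/: /k/ is a voiceless obstruent between vowels /o/ and /a/, so it voices to [g]. /t/ is a voiceless obstruent between vowels /a/ and /i/, so it voices to [d]. /f/ is a voiceless obstruent between vowels /i/ and /o/, so it voices to [v]. /p/ is a voiceless obstruent between vowels /o/ and /o/, so it voices to [b]. → [efjuloogadivobo].

gmaivirolaovo, broswuvuduna, efjuloogadivobo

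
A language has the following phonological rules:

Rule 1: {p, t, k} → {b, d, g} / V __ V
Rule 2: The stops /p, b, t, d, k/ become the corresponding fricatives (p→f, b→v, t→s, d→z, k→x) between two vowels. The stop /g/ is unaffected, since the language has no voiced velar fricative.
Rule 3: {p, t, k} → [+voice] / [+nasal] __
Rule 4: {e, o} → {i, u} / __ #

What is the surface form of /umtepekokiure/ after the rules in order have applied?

Rule 1 (intervocalic voicing): /p/ is a voiceless stop between vowels /e/ and /e/, so it voices to [b]. /k/ is a voiceless stop between vowels /e/ and /o/, so it voices to [g]. /k/ is a voiceless stop between vowels /o/ and /i/, so it voices to [g]. /umtepekokiure/ → umtebegogiure.
Rule 2 (intervocalic spirantization): /b/ is a stop between vowels /e/ and /e/, so it spirantizes to the fricative [v]. /umtebegogiure/ → umtevegogiure.
Rule 3 (post-nasal voicing): /t/ is a voiceless stop immediately after the nasal /m/, so it voices to [d]. /umtevegogiure/ → umdevegogiure.
Rule 4 (final vowel raising): /e/ is a mid vowel in word-final position, so it raises to [i]. /umdevegogiure/ → umdevegogiuri.

umdevegogiuri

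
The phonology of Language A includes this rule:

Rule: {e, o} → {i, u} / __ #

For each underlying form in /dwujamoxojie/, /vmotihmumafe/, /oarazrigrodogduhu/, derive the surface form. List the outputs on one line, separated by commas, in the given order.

/dwujamoxojie/: /e/ is a mid vowel in word-final position, so it raises to [i]. → [dwujamoxojii].
/vmotihmumafe/: /e/ is a mid vowel in word-final position, so it raises to [i]. → [vmotihmumafi].
/oarazrigrodogduhu/: the rule's environment is not met; surfaces unchanged as [oarazrigrodogduhu].

dwujamoxojii, vmotihmumafi, oarazrigrodogduhu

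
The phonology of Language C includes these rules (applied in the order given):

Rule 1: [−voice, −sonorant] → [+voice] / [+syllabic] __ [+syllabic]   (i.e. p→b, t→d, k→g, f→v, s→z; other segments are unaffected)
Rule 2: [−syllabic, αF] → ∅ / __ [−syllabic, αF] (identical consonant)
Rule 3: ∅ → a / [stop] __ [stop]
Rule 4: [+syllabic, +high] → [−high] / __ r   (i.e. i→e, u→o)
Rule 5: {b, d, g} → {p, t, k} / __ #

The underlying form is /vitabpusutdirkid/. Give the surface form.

Rule 1 (intervocalic voicing): /t/ is a voiceless obstruent between vowels /i/ and /a/, so it voices to [d]. /s/ is a voiceless obstruent between vowels /u/ and /u/, so it voices to [z]. /vitabpusutdirkid/ → vidabpuzutdirkid.
Rule 2 (degemination): no segment meets the environment; /vidabpuzutdirkid/ is unchanged.
Rule 3 (stop-cluster a-epenthesis): /b/ and /p/ form a stop–stop cluster, so [a] is inserted between them. /t/ and /d/ form a stop–stop cluster, so [a] is inserted between them. /vidabpuzutdirkid/ → vidabapuzutadirkid.
Rule 4 (pre-rhotic lowering): /i/ is a high vowel immediately before /r/, so it lowers to [e]. /vidabapuzutadirkid/ → vidabapuzutaderkid.
Rule 5 (final devoicing): /d/ is a voiced stop in word-final position, so it devoices to [t]. /vidabapuzutaderkid/ → vidabapuzutaderkit.

vidabapuzutaderkit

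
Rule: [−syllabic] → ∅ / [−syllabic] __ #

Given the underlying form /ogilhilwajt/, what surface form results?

/t/ is the second consonant of a word-final cluster /jt/, so it deletes.
Surface form: [ogilhilwaj].

ogilhilwaj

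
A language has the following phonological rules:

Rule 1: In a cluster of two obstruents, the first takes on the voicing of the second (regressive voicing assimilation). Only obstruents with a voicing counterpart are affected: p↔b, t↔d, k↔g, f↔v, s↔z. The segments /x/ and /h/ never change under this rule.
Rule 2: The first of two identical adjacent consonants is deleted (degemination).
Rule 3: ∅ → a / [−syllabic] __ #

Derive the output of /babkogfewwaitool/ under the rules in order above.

Rule 1 (regressive voicing assimilation): /b/ precedes the voiceless obstruent /k/, so it devoices to [p] by assimilation. /g/ precedes the voiceless obstruent /f/, so it devoices to [k] by assimilation. /babkogfewwaitool/ → bapkokfewwaitool.
Rule 2 (degemination): /ww/ is a geminate; the first /w/ deletes. /bapkokfewwaitool/ → bapkokfewaitool.
Rule 3 (final a-epenthesis): the form ends in the consonant /l/, so [a] is inserted word-finally. /bapkokfewaitool/ → bapkokfewaitoola.

bapkokfewaitoola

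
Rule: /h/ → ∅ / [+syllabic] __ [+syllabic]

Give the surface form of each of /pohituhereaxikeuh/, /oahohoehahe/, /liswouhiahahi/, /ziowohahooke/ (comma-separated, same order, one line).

/pohituhereaxikeuh/: /h/ occurs between vowels /o/ and /i/, so it deletes. /h/ occurs between vowels /u/ and /e/, so it deletes. → [poituereaxikeuh].
/oahohoehahe/: /h/ occurs between vowels /a/ and /o/, so it deletes. /h/ occurs between vowels /o/ and /o/, so it deletes. /h/ occurs between vowels /e/ and /a/, so it deletes. /h/ occurs between vowels /a/ and /e/, so it deletes. → [oaooeae].
/liswouhiahahi/: /h/ occurs between vowels /u/ and /i/, so it deletes. /h/ occurs between vowels /a/ and /a/, so it deletes. /h/ occurs between vowels /a/ and /i/, so it deletes. → [liswouiaai].
/ziowohahooke/: /h/ occurs between vowels /o/ and /a/, so it deletes. /h/ occurs between vowels /a/ and /o/, so it deletes. → [ziowoaooke].

poituereaxikeuh, oaooeae, liswouiaai, ziowoaooke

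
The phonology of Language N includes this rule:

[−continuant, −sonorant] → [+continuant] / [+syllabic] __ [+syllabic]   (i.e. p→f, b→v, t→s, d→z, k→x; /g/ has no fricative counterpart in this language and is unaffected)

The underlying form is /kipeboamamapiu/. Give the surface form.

Scanning /kipeboamamapiu/: /k/ at position 1 is not in the conditioning environment; /p/ is a stop between vowels /i/ and /e/, so it spirantizes to the fricative [f]; /b/ is a stop between vowels /e/ and /o/, so it spirantizes to the fricative [v]; /p/ is a stop between vowels /a/ and /i/, so it spirantizes to the fricative [f].
Result: [kifevoamamafiu].

kifevoamamafiu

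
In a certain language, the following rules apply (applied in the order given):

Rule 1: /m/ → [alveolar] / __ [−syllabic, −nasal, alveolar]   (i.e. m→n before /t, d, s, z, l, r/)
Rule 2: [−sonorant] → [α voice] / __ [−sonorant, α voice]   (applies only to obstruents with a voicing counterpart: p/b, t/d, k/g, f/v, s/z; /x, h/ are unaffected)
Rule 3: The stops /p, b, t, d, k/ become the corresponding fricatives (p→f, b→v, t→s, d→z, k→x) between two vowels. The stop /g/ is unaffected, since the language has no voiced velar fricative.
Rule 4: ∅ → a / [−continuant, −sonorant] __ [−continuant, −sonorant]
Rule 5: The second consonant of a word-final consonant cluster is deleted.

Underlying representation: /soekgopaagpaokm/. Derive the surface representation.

Rule 1 (nasal place assimilation): no segment meets the environment; /soekgopaagpaokm/ is unchanged.
Rule 2 (regressive voicing assimilation): /k/ precedes the voiced obstruent /g/, so it voices to [g] by assimilation. /g/ precedes the voiceless obstruent /p/, so it devoices to [k] by assimilation. /soekgopaagpaokm/ → soeggopaakpaokm.
Rule 3 (intervocalic spirantization): /p/ is a stop between vowels /o/ and /a/, so it spirantizes to the fricative [f]. /soeggopaakpaokm/ → soeggofaakpaokm.
Rule 4 (stop-cluster a-epenthesis): /g/ and /g/ form a stop–stop cluster, so [a] is inserted between them. /k/ and /p/ form a stop–stop cluster, so [a] is inserted between them. /soeggofaakpaokm/ → soegagofaakapaokm.
Rule 5 (final cluster simplification): /m/ is the second consonant of a word-final cluster /km/, so it deletes. /soegagofaakapaokm/ → soegagofaakapaok.

soegagofaakapaok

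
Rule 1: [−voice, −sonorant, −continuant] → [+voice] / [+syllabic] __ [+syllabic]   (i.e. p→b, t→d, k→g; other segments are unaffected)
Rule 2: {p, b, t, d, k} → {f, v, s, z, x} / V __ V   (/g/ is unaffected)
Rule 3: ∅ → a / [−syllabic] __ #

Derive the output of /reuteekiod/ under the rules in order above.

reuzeegioda

Rule 1 (intervocalic voicing): /t/ is a voiceless stop between vowels /u/ and /e/, so it voices to [d]. /k/ is a voiceless stop between vowels /e/ and /i/, so it voices to [g]. /reuteekiod/ → reudeegiod.
Rule 2 (intervocalic spirantization): /d/ is a stop between vowels /u/ and /e/, so it spirantizes to the fricative [z]. /reudeegiod/ → reuzeegiod.
Rule 3 (final a-epenthesis): the form ends in the consonant /d/, so [a] is inserted word-finally. /reuzeegiod/ → reuzeegioda.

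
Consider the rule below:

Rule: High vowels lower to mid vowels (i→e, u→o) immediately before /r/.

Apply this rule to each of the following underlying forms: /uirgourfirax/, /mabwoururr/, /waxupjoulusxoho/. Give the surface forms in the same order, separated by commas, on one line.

/uirgourfirax/: /i/ is a high vowel immediately before /r/, so it lowers to [e]. /u/ is a high vowel immediately before /r/, so it lowers to [o]. /i/ is a high vowel immediately before /r/, so it lowers to [e]. → [uergoorferax].
/mabwoururr/: /u/ is a high vowel immediately before /r/, so it lowers to [o]. /u/ is a high vowel immediately before /r/, so it lowers to [o]. → [mabwoororr].
/waxupjoulusxoho/: the rule's environment is not met; surfaces unchanged as [waxupjoulusxoho].

uergoorferax, mabwoororr, waxupjoulusxoho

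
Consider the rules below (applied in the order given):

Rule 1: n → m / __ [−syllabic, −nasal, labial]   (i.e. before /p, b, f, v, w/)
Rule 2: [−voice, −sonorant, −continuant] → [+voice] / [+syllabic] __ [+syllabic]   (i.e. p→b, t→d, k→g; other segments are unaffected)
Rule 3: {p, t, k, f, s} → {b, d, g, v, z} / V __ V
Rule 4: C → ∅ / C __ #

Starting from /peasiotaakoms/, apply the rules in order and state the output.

Rule 1 (nasal place assimilation): no segment meets the environment; /peasiotaakoms/ is unchanged.
Rule 2 (intervocalic voicing): /t/ is a voiceless stop between vowels /o/ and /a/, so it voices to [d]. /k/ is a voiceless stop between vowels /a/ and /o/, so it voices to [g]. /peasiotaakoms/ → peasiodaagoms.
Rule 3 (intervocalic voicing): /s/ is a voiceless obstruent between vowels /a/ and /i/, so it voices to [z]. /peasiodaagoms/ → peaziodaagoms.
Rule 4 (final cluster simplification): /s/ is the second consonant of a word-final cluster /ms/, so it deletes. /peaziodaagoms/ → peaziodaagom.

peaziodaagom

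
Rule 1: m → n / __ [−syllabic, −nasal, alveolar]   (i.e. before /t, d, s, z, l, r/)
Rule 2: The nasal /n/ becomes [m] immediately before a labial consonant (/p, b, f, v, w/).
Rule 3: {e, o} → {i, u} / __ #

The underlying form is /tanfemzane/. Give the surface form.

tamfenzani

Rule 1 (nasal place assimilation): /m/ precedes the alveolar consonant /z/, so it assimilates in place to [n]. /tanfemzane/ → tanfenzane.
Rule 2 (nasal place assimilation): /n/ precedes the labial consonant /f/, so it assimilates in place to [m]. /tanfenzane/ → tamfenzane.
Rule 3 (final vowel raising): /e/ is a mid vowel in word-final position, so it raises to [i]. /tamfenzane/ → tamfenzani.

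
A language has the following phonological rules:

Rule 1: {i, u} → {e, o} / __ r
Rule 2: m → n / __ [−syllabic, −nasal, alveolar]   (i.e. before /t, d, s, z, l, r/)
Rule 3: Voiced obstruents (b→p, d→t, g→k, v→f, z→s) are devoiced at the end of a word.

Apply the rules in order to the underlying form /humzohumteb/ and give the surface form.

Rule 1 (pre-rhotic lowering): no segment meets the environment; /humzohumteb/ is unchanged.
Rule 2 (nasal place assimilation): /m/ precedes the alveolar consonant /z/, so it assimilates in place to [n]. /m/ precedes the alveolar consonant /t/, so it assimilates in place to [n]. /humzohumteb/ → hunzohunteb.
Rule 3 (final devoicing): /b/ is a voiced obstruent in word-final position, so it devoices to [p]. /hunzohunteb/ → hunzohuntep.

hunzohuntep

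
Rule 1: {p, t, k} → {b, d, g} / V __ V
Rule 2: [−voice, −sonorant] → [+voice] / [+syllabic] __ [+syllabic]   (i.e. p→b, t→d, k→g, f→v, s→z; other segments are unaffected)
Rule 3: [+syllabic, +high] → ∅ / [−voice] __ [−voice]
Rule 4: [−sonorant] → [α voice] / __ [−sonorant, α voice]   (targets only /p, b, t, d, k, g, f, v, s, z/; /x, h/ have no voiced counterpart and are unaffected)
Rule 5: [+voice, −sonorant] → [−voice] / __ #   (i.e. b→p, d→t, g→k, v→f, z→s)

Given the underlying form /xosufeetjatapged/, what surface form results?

Rule 1 (intervocalic voicing): /t/ is a voiceless stop between vowels /a/ and /a/, so it voices to [d]. /xosufeetjatapged/ → xosufeetjadapged.
Rule 2 (intervocalic voicing): /s/ is a voiceless obstruent between vowels /o/ and /u/, so it voices to [z]. /f/ is a voiceless obstruent between vowels /u/ and /e/, so it voices to [v]. /xosufeetjadapged/ → xozuveetjadapged.
Rule 3 (high vowel syncope): no segment meets the environment; /xozuveetjadapged/ is unchanged.
Rule 4 (regressive voicing assimilation): /p/ precedes the voiced obstruent /g/, so it voices to [b] by assimilation. /xozuveetjadapged/ → xozuveetjadabged.
Rule 5 (final devoicing): /d/ is a voiced obstruent in word-final position, so it devoices to [t]. /xozuveetjadabged/ → xozuveetjadabget.

xozuveetjadabget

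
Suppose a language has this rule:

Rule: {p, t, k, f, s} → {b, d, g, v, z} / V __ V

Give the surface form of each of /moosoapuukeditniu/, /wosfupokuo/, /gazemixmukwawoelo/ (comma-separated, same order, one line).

/moosoapuukeditniu/: /s/ is a voiceless obstruent between vowels /o/ and /o/, so it voices to [z]. /p/ is a voiceless obstruent between vowels /a/ and /u/, so it voices to [b]. /k/ is a voiceless obstruent between vowels /u/ and /e/, so it voices to [g]. → [moozoabuugeditniu].
/wosfupokuo/: /p/ is a voiceless obstruent between vowels /u/ and /o/, so it voices to [b]. /k/ is a voiceless obstruent between vowels /o/ and /u/, so it voices to [g]. → [wosfuboguo].
/gazemixmukwawoelo/: the rule's environment is not met; surfaces unchanged as [gazemixmukwawoelo].

moozoabuugeditniu, wosfuboguo, gazemixmukwawoelo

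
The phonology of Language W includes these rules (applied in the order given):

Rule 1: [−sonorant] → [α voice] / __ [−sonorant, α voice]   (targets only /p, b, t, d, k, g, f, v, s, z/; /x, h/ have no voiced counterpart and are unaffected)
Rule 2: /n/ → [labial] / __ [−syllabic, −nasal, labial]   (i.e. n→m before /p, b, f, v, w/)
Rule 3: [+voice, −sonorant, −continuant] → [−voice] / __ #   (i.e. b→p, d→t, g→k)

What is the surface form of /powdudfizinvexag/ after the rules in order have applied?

Rule 1 (regressive voicing assimilation): /d/ precedes the voiceless obstruent /f/, so it devoices to [t] by assimilation. /powdudfizinvexag/ → powdutfizinvexag.
Rule 2 (nasal place assimilation): /n/ precedes the labial consonant /v/, so it assimilates in place to [m]. /powdutfizinvexag/ → powdutfizimvexag.
Rule 3 (final devoicing): /g/ is a voiced stop in word-final position, so it devoices to [k]. /powdutfizimvexag/ → powdutfizimvexak.

powdutfizimvexak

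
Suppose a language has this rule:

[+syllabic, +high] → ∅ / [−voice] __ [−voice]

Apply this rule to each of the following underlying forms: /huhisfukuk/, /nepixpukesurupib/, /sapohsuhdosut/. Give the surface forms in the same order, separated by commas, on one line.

hhsfkk, nepxpkesurupib, sapohshdost

/huhisfukuk/: /u/ is a high vowel flanked by voiceless consonants /h/ and /h/, so it deletes. /i/ is a high vowel flanked by voiceless consonants /h/ and /s/, so it deletes. /u/ is a high vowel flanked by voiceless consonants /f/ and /k/, so it deletes. /u/ is a high vowel flanked by voiceless consonants /k/ and /k/, so it deletes. → [hhsfkk].
/nepixpukesurupib/: /i/ is a high vowel flanked by voiceless consonants /p/ and /x/, so it deletes. /u/ is a high vowel flanked by voiceless consonants /p/ and /k/, so it deletes. → [nepxpkesurupib].
/sapohsuhdosut/: /u/ is a high vowel flanked by voiceless consonants /s/ and /h/, so it deletes. /u/ is a high vowel flanked by voiceless consonants /s/ and /t/, so it deletes. → [sapohshdost].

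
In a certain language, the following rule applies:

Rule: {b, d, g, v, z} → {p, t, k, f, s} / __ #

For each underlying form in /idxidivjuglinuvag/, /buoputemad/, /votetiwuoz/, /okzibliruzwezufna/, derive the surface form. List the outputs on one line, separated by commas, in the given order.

idxidivjuglinuvak, buoputemat, votetiwuos, okzibliruzwezufna

/idxidivjuglinuvag/: /g/ is a voiced obstruent in word-final position, so it devoices to [k]. → [idxidivjuglinuvak].
/buoputemad/: /d/ is a voiced obstruent in word-final position, so it devoices to [t]. → [buoputemat].
/votetiwuoz/: /z/ is a voiced obstruent in word-final position, so it devoices to [s]. → [votetiwuos].
/okzibliruzwezufna/: the rule's environment is not met; surfaces unchanged as [okzibliruzwezufna].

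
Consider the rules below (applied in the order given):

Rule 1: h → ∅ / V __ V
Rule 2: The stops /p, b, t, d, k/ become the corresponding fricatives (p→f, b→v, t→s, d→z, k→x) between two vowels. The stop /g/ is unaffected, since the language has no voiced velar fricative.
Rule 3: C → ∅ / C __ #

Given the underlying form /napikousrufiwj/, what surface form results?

Rule 1 (intervocalic h-deletion): no segment meets the environment; /napikousrufiwj/ is unchanged.
Rule 2 (intervocalic spirantization): /p/ is a stop between vowels /a/ and /i/, so it spirantizes to the fricative [f]. /k/ is a stop between vowels /i/ and /o/, so it spirantizes to the fricative [x]. /napikousrufiwj/ → nafixousrufiwj.
Rule 3 (final cluster simplification): /j/ is the second consonant of a word-final cluster /wj/, so it deletes. /nafixousrufiwj/ → nafixousrufiw.

nafixousrufiw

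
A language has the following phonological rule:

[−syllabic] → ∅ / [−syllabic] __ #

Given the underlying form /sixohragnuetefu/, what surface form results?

sixohragnuetefu

No segment of /sixohragnuetefu/ meets the structural description of the rule, so the form surfaces unchanged.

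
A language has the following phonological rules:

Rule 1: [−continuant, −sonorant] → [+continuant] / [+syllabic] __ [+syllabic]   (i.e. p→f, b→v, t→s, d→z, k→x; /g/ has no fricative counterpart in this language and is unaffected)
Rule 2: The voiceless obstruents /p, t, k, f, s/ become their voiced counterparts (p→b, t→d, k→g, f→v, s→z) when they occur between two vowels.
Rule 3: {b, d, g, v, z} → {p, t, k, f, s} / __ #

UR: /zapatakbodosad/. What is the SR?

zavazakbozozat

Rule 1 (intervocalic spirantization): /p/ is a stop between vowels /a/ and /a/, so it spirantizes to the fricative [f]. /t/ is a stop between vowels /a/ and /a/, so it spirantizes to the fricative [s]. /d/ is a stop between vowels /o/ and /o/, so it spirantizes to the fricative [z]. /zapatakbodosad/ → zafasakbozosad.
Rule 2 (intervocalic voicing): /f/ is a voiceless obstruent between vowels /a/ and /a/, so it voices to [v]. /s/ is a voiceless obstruent between vowels /a/ and /a/, so it voices to [z]. /s/ is a voiceless obstruent between vowels /o/ and /a/, so it voices to [z]. /zafasakbozosad/ → zavazakbozozad.
Rule 3 (final devoicing): /d/ is a voiced obstruent in word-final position, so it devoices to [t]. /zavazakbozozad/ → zavazakbozozat.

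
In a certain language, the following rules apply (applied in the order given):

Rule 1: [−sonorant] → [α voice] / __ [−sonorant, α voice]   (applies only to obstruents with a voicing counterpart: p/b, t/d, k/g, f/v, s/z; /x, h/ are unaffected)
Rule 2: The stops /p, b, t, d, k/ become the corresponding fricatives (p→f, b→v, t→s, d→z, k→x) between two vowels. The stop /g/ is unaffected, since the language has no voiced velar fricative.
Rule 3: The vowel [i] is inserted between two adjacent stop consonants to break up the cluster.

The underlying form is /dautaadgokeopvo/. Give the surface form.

Rule 1 (regressive voicing assimilation): /p/ precedes the voiced obstruent /v/, so it voices to [b] by assimilation. /dautaadgokeopvo/ → dautaadgokeobvo.
Rule 2 (intervocalic spirantization): /t/ is a stop between vowels /u/ and /a/, so it spirantizes to the fricative [s]. /k/ is a stop between vowels /o/ and /e/, so it spirantizes to the fricative [x]. /dautaadgokeobvo/ → dausaadgoxeobvo.
Rule 3 (stop-cluster i-epenthesis): /d/ and /g/ form a stop–stop cluster, so [i] is inserted between them. /dausaadgoxeobvo/ → dausaadigoxeobvo.

dausaadigoxeobvo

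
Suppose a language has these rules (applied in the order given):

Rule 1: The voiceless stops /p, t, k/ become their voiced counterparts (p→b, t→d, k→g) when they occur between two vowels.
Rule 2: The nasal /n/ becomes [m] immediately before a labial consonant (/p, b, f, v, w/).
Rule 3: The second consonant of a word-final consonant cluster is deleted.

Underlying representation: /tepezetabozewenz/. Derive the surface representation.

Rule 1 (intervocalic voicing): /p/ is a voiceless stop between vowels /e/ and /e/, so it voices to [b]. /t/ is a voiceless stop between vowels /e/ and /a/, so it voices to [d]. /tepezetabozewenz/ → tebezedabozewenz.
Rule 2 (nasal place assimilation): no segment meets the environment; /tebezedabozewenz/ is unchanged.
Rule 3 (final cluster simplification): /z/ is the second consonant of a word-final cluster /nz/, so it deletes. /tebezedabozewenz/ → tebezedabozewen.

tebezedabozewen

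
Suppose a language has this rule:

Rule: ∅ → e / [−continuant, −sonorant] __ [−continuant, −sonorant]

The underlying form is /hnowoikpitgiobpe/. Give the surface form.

/k/ and /p/ form a stop–stop cluster, so [e] is inserted between them.
/t/ and /g/ form a stop–stop cluster, so [e] is inserted between them.
/b/ and /p/ form a stop–stop cluster, so [e] is inserted between them.
Surface form: [hnowoikepitegiobepe].

hnowoikepitegiobepe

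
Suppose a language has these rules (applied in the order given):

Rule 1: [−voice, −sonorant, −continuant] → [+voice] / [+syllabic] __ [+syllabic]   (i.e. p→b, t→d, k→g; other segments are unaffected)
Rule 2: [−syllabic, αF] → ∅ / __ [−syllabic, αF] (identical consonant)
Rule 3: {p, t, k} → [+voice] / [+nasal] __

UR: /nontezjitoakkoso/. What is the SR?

Rule 1 (intervocalic voicing): /t/ is a voiceless stop between vowels /i/ and /o/, so it voices to [d]. /nontezjitoakkoso/ → nontezjidoakkoso.
Rule 2 (degemination): /kk/ is a geminate; the first /k/ deletes. /nontezjidoakkoso/ → nontezjidoakoso.
Rule 3 (post-nasal voicing): /t/ is a voiceless stop immediately after the nasal /n/, so it voices to [d]. /nontezjidoakoso/ → nondezjidoakoso.

nondezjidoakoso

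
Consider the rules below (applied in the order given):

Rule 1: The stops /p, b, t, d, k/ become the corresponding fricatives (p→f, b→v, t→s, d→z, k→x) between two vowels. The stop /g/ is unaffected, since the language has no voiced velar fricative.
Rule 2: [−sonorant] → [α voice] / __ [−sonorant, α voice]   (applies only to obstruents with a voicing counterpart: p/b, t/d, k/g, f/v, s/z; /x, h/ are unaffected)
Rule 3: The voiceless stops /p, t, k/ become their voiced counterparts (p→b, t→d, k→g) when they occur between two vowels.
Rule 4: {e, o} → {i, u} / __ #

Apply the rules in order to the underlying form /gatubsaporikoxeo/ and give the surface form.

Rule 1 (intervocalic spirantization): /t/ is a stop between vowels /a/ and /u/, so it spirantizes to the fricative [s]. /p/ is a stop between vowels /a/ and /o/, so it spirantizes to the fricative [f]. /k/ is a stop between vowels /i/ and /o/, so it spirantizes to the fricative [x]. /gatubsaporikoxeo/ → gasubsaforixoxeo.
Rule 2 (regressive voicing assimilation): /b/ precedes the voiceless obstruent /s/, so it devoices to [p] by assimilation. /gasubsaforixoxeo/ → gasupsaforixoxeo.
Rule 3 (intervocalic voicing): no segment meets the environment; /gasupsaforixoxeo/ is unchanged.
Rule 4 (final vowel raising): /o/ is a mid vowel in word-final position, so it raises to [u]. /gasupsaforixoxeo/ → gasupsaforixoxeu.

gasupsaforixoxeu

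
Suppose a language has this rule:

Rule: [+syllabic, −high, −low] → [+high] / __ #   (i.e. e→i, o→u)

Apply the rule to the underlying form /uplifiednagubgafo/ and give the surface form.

uplifiednagubgafu

/o/ is a mid vowel in word-final position, so it raises to [u].
Surface form: [uplifiednagubgafu].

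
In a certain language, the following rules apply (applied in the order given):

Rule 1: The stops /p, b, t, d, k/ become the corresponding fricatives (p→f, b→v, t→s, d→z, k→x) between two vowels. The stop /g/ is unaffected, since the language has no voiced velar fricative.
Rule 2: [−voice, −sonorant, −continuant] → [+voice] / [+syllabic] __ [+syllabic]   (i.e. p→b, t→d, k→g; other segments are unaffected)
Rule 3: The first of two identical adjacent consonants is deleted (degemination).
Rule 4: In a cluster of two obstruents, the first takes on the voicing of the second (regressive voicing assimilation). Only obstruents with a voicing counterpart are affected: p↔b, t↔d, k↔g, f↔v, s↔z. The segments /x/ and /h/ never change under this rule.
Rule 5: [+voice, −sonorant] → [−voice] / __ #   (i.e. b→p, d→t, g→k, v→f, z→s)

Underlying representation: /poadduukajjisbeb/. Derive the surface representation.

Rule 1 (intervocalic spirantization): /k/ is a stop between vowels /u/ and /a/, so it spirantizes to the fricative [x]. /poadduukajjisbeb/ → poadduuxajjisbeb.
Rule 2 (intervocalic voicing): no segment meets the environment; /poadduuxajjisbeb/ is unchanged.
Rule 3 (degemination): /dd/ is a geminate; the first /d/ deletes. /jj/ is a geminate; the first /j/ deletes. /poadduuxajjisbeb/ → poaduuxajisbeb.
Rule 4 (regressive voicing assimilation): /s/ precedes the voiced obstruent /b/, so it voices to [z] by assimilation. /poaduuxajisbeb/ → poaduuxajizbeb.
Rule 5 (final devoicing): /b/ is a voiced obstruent in word-final position, so it devoices to [p]. /poaduuxajizbeb/ → poaduuxajizbep.

poaduuxajizbep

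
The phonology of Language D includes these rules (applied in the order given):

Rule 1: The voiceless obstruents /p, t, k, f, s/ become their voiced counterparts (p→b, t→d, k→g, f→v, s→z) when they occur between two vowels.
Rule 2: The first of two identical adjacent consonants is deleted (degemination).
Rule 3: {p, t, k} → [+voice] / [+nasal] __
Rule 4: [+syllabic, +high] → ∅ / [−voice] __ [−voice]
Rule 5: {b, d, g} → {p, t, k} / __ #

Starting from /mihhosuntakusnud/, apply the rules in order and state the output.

mihozundagusnut

Rule 1 (intervocalic voicing): /s/ is a voiceless obstruent between vowels /o/ and /u/, so it voices to [z]. /k/ is a voiceless obstruent between vowels /a/ and /u/, so it voices to [g]. /mihhosuntakusnud/ → mihhozuntagusnud.
Rule 2 (degemination): /hh/ is a geminate; the first /h/ deletes. /mihhozuntagusnud/ → mihozuntagusnud.
Rule 3 (post-nasal voicing): /t/ is a voiceless stop immediately after the nasal /n/, so it voices to [d]. /mihozuntagusnud/ → mihozundagusnud.
Rule 4 (high vowel syncope): no segment meets the environment; /mihozundagusnud/ is unchanged.
Rule 5 (final devoicing): /d/ is a voiced stop in word-final position, so it devoices to [t]. /mihozundagusnud/ → mihozundagusnut.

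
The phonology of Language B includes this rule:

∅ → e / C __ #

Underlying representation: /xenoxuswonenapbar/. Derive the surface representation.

xenoxuswonenapbare

the form ends in the consonant /r/, so [e] is inserted word-finally.
Surface form: [xenoxuswonenapbare].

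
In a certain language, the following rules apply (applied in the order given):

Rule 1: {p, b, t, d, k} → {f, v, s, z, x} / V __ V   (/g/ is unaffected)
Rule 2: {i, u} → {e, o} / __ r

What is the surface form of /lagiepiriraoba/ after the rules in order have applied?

Rule 1 (intervocalic spirantization): /p/ is a stop between vowels /e/ and /i/, so it spirantizes to the fricative [f]. /b/ is a stop between vowels /o/ and /a/, so it spirantizes to the fricative [v]. /lagiepiriraoba/ → lagiefiriraova.
Rule 2 (pre-rhotic lowering): /i/ is a high vowel immediately before /r/, so it lowers to [e]. /i/ is a high vowel immediately before /r/, so it lowers to [e]. /lagiefiriraova/ → lagiefereraova.

lagiefereraova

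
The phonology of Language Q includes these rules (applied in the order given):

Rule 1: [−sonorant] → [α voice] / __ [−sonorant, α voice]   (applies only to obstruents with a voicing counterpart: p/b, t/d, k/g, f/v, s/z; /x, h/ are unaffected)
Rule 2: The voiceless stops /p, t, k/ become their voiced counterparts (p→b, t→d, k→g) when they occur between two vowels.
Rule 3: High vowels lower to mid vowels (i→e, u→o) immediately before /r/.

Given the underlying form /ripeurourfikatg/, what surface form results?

Rule 1 (regressive voicing assimilation): /t/ precedes the voiced obstruent /g/, so it voices to [d] by assimilation. /ripeurourfikatg/ → ripeurourfikadg.
Rule 2 (intervocalic voicing): /p/ is a voiceless stop between vowels /i/ and /e/, so it voices to [b]. /k/ is a voiceless stop between vowels /i/ and /a/, so it voices to [g]. /ripeurourfikadg/ → ribeurourfigadg.
Rule 3 (pre-rhotic lowering): /u/ is a high vowel immediately before /r/, so it lowers to [o]. /u/ is a high vowel immediately before /r/, so it lowers to [o]. /ribeurourfigadg/ → ribeoroorfigadg.

ribeoroorfigadg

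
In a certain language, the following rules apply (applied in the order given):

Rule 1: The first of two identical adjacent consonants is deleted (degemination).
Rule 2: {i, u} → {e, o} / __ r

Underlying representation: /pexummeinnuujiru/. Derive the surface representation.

Rule 1 (degemination): /mm/ is a geminate; the first /m/ deletes. /nn/ is a geminate; the first /n/ deletes. /pexummeinnuujiru/ → pexumeinuujiru.
Rule 2 (pre-rhotic lowering): /i/ is a high vowel immediately before /r/, so it lowers to [e]. /pexumeinuujiru/ → pexumeinuujeru.

pexumeinuujeru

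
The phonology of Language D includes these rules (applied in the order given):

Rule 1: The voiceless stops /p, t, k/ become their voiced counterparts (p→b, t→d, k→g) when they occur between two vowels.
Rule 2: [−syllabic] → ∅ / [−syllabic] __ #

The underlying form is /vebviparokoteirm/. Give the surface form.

Rule 1 (intervocalic voicing): /p/ is a voiceless stop between vowels /i/ and /a/, so it voices to [b]. /k/ is a voiceless stop between vowels /o/ and /o/, so it voices to [g]. /t/ is a voiceless stop between vowels /o/ and /e/, so it voices to [d]. /vebviparokoteirm/ → vebvibarogodeirm.
Rule 2 (final cluster simplification): /m/ is the second consonant of a word-final cluster /rm/, so it deletes. /vebvibarogodeirm/ → vebvibarogodeir.

vebvibarogodeir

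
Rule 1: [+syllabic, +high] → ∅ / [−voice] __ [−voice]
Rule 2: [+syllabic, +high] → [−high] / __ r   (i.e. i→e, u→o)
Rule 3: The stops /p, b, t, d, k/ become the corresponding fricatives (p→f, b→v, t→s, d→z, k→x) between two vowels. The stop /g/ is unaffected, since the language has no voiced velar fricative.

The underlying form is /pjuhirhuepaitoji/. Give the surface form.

pjuherhuefaisoji

Rule 1 (high vowel syncope): no segment meets the environment; /pjuhirhuepaitoji/ is unchanged.
Rule 2 (pre-rhotic lowering): /i/ is a high vowel immediately before /r/, so it lowers to [e]. /pjuhirhuepaitoji/ → pjuherhuepaitoji.
Rule 3 (intervocalic spirantization): /p/ is a stop between vowels /e/ and /a/, so it spirantizes to the fricative [f]. /t/ is a stop between vowels /i/ and /o/, so it spirantizes to the fricative [s]. /pjuherhuepaitoji/ → pjuherhuefaisoji.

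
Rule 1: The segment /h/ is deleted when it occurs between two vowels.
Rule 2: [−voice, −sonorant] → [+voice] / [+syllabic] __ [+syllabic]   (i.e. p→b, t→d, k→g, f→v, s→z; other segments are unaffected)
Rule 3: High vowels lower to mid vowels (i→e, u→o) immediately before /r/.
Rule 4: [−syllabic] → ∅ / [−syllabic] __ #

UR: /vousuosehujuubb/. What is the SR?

vouzuozeujuub

Rule 1 (intervocalic h-deletion): /h/ occurs between vowels /e/ and /u/, so it deletes. /vousuosehujuubb/ → vousuoseujuubb.
Rule 2 (intervocalic voicing): /s/ is a voiceless obstruent between vowels /u/ and /u/, so it voices to [z]. /s/ is a voiceless obstruent between vowels /o/ and /e/, so it voices to [z]. /vousuoseujuubb/ → vouzuozeujuubb.
Rule 3 (pre-rhotic lowering): no segment meets the environment; /vouzuozeujuubb/ is unchanged.
Rule 4 (final cluster simplification): /b/ is the second consonant of a word-final cluster /bb/, so it deletes. /vouzuozeujuubb/ → vouzuozeujuub.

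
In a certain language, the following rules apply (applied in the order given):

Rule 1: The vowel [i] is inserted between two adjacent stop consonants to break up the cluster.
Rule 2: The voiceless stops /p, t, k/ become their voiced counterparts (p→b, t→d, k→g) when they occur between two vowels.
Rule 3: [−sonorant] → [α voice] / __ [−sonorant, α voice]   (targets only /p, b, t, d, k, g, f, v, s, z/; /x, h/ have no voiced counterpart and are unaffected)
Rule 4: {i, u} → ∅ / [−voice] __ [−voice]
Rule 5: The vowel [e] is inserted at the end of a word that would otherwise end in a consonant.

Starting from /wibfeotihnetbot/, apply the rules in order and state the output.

Rule 1 (stop-cluster i-epenthesis): /t/ and /b/ form a stop–stop cluster, so [i] is inserted between them. /wibfeotihnetbot/ → wibfeotihnetibot.
Rule 2 (intervocalic voicing): /t/ is a voiceless stop between vowels /o/ and /i/, so it voices to [d]. /t/ is a voiceless stop between vowels /e/ and /i/, so it voices to [d]. /wibfeotihnetibot/ → wibfeodihnedibot.
Rule 3 (regressive voicing assimilation): /b/ precedes the voiceless obstruent /f/, so it devoices to [p] by assimilation. /wibfeodihnedibot/ → wipfeodihnedibot.
Rule 4 (high vowel syncope): no segment meets the environment; /wipfeodihnedibot/ is unchanged.
Rule 5 (final e-epenthesis): the form ends in the consonant /t/, so [e] is inserted word-finally. /wipfeodihnedibot/ → wipfeodihnedibote.

wipfeodihnedibote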